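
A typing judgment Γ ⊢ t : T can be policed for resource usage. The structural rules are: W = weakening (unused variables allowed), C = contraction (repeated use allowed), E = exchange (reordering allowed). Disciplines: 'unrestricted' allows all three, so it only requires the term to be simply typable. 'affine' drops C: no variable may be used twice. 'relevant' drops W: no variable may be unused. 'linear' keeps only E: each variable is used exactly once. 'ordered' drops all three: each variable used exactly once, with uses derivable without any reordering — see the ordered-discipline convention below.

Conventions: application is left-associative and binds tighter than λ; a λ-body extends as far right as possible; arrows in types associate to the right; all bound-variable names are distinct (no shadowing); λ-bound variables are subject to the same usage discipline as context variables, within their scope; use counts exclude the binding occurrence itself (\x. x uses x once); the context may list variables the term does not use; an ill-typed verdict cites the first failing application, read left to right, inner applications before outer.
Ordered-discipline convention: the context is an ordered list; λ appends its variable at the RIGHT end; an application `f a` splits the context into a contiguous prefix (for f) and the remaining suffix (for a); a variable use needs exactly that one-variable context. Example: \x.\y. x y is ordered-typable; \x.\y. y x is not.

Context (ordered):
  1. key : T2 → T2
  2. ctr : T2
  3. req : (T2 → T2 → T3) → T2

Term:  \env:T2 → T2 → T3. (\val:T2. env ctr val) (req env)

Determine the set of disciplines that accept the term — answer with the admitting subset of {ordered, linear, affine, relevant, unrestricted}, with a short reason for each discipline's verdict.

admitted by: unrestricted
use counts: key: 0×; ctr: 1×; req: 1×; env (bound): 2×; val (bound): 1×
uses in reading order: env, ctr, val, req, env
typing: ✓ — (T2 → T2 → T3) → T3
ordered: ✗ — repeated use of env ×2; needs weakening: key unused
linear: ✗ — repeated use of env ×2; needs weakening: key unused
affine: ✗ — repeated use of env ×2
relevant: ✗ — needs weakening: key unused
unrestricted: ✓ — typability at (T2 → T2 → T3) → T3 is all that's needed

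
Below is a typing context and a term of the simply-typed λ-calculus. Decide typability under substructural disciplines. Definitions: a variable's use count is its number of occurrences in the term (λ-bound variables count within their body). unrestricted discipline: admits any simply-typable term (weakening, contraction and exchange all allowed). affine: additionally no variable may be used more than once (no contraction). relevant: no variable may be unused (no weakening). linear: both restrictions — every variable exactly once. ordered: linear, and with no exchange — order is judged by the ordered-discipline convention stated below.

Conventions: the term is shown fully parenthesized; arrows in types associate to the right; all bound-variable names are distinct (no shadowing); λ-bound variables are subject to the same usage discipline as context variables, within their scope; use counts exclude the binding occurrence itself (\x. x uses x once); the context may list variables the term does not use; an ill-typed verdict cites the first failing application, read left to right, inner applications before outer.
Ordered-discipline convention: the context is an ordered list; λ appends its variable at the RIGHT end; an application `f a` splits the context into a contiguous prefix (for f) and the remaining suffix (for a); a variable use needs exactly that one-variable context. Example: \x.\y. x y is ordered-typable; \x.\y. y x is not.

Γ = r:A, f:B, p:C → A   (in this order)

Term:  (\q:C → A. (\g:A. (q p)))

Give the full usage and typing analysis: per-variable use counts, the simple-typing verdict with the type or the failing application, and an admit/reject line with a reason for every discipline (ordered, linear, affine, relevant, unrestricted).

usage: r=0, f=0, p=1, q (λ-bound)=1, g (λ-bound)=0
order of uses: q, p
typing: ill-typed: an argument C → A mismatches the expected C
ordered: ✗ — fails simple typing
linear: ✗ — a type mismatch blocks all five
affine: ✗ — the type mismatch rejects it
relevant: ✗ — not simply typable
unrestricted: ✗ — fails simple typing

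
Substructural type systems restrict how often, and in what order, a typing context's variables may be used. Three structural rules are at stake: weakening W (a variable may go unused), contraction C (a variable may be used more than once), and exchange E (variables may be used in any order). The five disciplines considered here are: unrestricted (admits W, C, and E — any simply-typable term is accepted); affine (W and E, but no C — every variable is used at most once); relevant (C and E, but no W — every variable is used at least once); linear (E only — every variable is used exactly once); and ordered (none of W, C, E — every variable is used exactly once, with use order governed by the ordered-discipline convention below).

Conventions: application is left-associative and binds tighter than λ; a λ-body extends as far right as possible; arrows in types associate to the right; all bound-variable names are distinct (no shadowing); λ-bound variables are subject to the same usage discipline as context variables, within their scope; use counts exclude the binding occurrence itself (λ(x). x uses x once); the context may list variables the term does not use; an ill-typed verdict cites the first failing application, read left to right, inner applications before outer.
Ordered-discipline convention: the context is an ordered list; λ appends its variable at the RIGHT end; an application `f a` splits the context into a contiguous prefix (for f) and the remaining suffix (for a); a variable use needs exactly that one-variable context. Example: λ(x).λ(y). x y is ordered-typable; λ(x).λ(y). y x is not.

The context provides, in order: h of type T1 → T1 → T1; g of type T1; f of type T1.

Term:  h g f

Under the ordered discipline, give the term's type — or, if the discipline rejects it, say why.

term : T1
use counts: h ×1; g ×1; f ×1
order of uses: h, g, f
typing: the term checks, with type T1
summary: ordered ✓ | linear ✓ | affine ✓ | relevant ✓ | unrestricted ✓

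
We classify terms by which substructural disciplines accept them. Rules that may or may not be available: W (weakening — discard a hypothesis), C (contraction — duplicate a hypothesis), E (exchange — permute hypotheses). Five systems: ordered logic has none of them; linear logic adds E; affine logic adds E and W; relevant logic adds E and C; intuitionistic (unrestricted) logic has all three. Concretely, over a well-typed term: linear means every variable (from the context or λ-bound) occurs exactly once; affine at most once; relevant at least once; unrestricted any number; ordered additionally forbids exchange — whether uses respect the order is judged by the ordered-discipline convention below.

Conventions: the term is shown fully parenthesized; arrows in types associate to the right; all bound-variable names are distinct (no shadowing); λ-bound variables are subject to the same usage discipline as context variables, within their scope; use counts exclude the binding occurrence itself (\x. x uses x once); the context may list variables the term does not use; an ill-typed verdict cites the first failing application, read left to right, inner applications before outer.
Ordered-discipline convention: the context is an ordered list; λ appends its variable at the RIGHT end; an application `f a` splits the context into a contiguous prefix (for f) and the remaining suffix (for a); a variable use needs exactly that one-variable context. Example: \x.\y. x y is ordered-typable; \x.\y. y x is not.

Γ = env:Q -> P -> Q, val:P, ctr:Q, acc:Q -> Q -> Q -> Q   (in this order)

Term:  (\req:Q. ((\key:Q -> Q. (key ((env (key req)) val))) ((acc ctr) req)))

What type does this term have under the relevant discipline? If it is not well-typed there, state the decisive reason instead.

term : Q -> Q
usage: env: 1, val: 1, ctr: 1, acc: 1, req (λ-bound): 2, key (λ-bound): 2
order of uses: key, env, key, req, val, acc, ctr, req
typing: well-typed — term : Q -> Q
all disciplines: ordered ✗ | linear ✗ | affine ✗ | relevant ✓ | unrestricted ✓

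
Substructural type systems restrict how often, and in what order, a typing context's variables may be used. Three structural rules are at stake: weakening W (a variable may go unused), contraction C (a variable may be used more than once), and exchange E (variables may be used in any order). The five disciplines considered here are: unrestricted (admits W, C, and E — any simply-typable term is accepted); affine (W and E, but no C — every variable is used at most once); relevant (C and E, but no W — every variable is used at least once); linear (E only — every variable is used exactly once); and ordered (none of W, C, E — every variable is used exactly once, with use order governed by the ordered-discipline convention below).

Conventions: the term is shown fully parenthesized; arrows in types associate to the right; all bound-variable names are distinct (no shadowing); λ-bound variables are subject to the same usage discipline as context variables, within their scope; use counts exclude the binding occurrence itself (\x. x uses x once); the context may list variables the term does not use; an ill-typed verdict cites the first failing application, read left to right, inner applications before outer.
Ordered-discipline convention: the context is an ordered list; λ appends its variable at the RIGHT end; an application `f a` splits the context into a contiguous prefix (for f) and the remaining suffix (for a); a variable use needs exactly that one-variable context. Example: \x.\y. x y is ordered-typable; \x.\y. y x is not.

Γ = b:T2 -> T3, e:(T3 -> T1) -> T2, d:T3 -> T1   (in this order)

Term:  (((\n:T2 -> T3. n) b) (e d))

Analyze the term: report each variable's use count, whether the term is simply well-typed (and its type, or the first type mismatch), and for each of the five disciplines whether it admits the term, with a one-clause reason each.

variable uses: b: 1, e: 1, d: 1, n [bound]: 1
order of uses: n, b, e, d
typing: ✓ — T3
ordered: ✓ — b, e, d, n: once each, no exchange needed
linear: ✓ — exactly-once usage across b, e, d, n
affine: ✓ — at most one use each (b, e, d, n)
relevant: ✓ — none of b, e, d, n goes unused
unrestricted: ✓ — typability at T3 is all that's needed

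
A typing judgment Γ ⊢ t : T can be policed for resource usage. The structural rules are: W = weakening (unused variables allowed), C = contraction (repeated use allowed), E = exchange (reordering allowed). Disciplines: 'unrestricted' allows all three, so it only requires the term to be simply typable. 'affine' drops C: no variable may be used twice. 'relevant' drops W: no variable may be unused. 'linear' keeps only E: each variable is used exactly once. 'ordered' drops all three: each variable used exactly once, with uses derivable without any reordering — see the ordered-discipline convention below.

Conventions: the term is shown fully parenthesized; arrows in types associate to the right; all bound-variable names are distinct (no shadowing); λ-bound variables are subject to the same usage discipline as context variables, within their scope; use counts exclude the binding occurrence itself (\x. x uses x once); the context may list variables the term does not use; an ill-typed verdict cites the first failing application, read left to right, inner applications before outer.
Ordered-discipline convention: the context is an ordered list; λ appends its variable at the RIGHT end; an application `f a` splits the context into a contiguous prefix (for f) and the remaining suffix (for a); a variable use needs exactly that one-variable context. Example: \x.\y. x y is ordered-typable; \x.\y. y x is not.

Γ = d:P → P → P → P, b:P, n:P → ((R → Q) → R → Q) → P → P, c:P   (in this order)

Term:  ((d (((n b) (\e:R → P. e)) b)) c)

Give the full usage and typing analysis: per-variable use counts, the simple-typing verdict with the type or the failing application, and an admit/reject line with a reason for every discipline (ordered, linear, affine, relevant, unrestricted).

use counts: d: 1; b: 2; n: 1; c: 1; e [bound]: 1
uses in reading order: d, n, b, e, b, c
typing: ill-typed: an argument (R → P) → R → P mismatches the expected (R → Q) → R → Q
ordered: ✗, not simply typable
linear: ✗, fails simple typing
affine: ✗, a type mismatch blocks all five
relevant: ✗, the type mismatch rejects it
unrestricted: ✗, not simply typable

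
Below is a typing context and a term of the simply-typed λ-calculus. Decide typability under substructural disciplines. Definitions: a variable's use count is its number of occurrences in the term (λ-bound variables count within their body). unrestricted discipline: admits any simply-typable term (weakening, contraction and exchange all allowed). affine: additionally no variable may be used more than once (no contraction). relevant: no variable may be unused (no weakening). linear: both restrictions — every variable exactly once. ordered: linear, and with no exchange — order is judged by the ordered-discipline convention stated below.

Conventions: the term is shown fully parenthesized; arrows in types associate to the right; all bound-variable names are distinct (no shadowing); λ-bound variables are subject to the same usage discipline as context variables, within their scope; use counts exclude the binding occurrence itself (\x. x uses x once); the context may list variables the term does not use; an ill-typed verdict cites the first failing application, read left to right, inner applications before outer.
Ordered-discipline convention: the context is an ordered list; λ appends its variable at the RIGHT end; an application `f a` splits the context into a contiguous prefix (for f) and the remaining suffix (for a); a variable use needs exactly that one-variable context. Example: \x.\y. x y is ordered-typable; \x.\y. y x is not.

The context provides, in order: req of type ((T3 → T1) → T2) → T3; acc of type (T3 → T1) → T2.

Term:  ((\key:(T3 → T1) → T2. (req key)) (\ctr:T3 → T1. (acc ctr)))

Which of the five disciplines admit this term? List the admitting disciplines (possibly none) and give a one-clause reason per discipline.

admitting disciplines: ordered, linear, affine, relevant, unrestricted
usage: req: 1; acc: 1; key (bound): 1; ctr (bound): 1
use order (left to right): req, key, acc, ctr
typing: well-typed at T3
ordered ✓ (one use each (req, acc, key, ctr); ordered split holds)
linear ✓ (exactly-once usage across req, acc, key, ctr)
affine ✓ (at most one use each (req, acc, key, ctr))
relevant ✓ (none of req, acc, key, ctr goes unused)
unrestricted ✓ (typability at T3 is all that's needed)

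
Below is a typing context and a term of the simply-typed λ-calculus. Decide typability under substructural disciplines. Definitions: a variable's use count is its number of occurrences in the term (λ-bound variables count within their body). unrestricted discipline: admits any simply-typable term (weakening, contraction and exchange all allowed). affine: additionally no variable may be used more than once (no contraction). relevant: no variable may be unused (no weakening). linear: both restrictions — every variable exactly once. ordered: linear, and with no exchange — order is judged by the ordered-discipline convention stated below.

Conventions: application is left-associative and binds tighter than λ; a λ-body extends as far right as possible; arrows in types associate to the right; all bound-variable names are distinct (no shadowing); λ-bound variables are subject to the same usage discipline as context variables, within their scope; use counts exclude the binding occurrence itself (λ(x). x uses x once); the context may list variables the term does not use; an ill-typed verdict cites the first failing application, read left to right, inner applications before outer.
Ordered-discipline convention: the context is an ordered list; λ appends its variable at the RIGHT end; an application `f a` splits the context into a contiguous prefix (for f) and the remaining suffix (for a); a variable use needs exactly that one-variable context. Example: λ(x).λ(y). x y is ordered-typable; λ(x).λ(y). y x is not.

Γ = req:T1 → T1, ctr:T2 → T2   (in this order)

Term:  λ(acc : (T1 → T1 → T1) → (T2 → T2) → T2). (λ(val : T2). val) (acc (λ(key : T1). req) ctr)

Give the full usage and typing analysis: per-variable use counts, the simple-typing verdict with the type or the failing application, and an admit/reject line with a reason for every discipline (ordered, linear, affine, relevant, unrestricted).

use counts: req: 1; ctr: 1; acc (bound): 1; val (bound): 1; key (bound): 0
left-to-right use order: val, acc, req, ctr
typing: ✓ — ((T1 → T1 → T1) → (T2 → T2) → T2) → T2
ordered: ✗ — key left unused
linear: ✗ — key left unused
affine: ✓ — req, ctr, acc, val, key: no repeats, contraction unneeded
relevant: ✗ — key left unused
unrestricted: ✓ — type-checks (((T1 → T1 → T1) → (T2 → T2) → T2) → T2) and nothing is barred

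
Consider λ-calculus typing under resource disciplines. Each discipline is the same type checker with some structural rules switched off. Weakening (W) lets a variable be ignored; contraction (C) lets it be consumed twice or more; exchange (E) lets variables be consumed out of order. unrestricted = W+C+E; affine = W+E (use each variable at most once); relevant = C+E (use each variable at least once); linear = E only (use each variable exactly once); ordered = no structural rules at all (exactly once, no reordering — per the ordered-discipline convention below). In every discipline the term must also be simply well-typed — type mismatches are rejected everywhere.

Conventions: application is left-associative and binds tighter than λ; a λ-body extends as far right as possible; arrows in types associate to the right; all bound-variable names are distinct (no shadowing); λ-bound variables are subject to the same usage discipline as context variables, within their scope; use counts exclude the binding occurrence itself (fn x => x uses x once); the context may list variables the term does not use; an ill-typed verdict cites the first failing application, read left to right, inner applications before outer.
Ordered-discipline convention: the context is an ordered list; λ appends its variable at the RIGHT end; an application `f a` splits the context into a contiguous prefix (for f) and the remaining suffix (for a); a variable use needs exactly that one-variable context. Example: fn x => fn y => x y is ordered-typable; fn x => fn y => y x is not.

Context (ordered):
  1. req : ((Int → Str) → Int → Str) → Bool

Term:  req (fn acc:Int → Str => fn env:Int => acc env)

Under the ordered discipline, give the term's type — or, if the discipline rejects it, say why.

term : Bool
usage: req ×1; acc (λ-bound) ×1; env (λ-bound) ×1
use order (left to right): req, acc, env
typing: well-typed at Bool
all disciplines: ordered ✓ · linear ✓ · affine ✓ · relevant ✓ · unrestricted ✓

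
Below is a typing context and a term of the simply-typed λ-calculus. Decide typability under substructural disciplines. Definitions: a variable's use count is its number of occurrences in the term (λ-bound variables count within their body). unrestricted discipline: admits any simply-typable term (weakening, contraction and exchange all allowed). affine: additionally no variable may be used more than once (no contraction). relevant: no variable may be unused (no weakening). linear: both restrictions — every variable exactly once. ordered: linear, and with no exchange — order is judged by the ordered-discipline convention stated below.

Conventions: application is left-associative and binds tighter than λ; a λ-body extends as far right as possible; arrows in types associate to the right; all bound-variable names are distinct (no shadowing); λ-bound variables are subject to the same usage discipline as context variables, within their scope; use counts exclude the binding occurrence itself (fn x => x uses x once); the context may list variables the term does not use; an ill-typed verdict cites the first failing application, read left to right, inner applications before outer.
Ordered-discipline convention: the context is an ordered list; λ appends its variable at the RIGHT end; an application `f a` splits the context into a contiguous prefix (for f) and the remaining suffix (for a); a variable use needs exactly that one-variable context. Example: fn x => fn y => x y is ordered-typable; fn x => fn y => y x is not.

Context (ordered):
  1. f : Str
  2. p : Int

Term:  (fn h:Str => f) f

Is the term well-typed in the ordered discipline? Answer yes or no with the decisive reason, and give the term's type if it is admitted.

no — repeated use of f ×2; p, h left unused
variable uses: f=2, p=0, h (λ-bound)=0
order of uses: f, f
typing: well-typed at Str
per-discipline verdicts: ordered ✗, linear ✗, affine ✗, relevant ✗, unrestricted ✓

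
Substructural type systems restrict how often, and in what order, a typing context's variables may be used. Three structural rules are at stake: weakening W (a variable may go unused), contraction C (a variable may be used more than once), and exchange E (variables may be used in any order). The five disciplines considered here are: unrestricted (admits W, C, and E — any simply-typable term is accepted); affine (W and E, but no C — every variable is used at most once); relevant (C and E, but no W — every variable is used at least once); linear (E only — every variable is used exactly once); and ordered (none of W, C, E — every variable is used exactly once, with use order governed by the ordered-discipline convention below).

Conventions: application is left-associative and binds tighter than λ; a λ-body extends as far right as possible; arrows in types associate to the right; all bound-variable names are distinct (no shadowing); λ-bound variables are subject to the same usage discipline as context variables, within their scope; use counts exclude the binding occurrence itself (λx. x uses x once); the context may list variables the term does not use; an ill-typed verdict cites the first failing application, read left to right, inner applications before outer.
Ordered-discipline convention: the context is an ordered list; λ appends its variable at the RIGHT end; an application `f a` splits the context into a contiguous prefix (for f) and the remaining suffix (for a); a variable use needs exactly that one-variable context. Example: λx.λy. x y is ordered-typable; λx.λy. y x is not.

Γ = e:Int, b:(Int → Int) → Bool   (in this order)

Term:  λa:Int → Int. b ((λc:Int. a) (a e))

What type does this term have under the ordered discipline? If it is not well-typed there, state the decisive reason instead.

not well-typed under ordered — uses contraction: a ×2; c never used (weakening)
variable uses: e: 1×, b: 1×, a (bound): 2×, c (bound): 0×
use order (left to right): b, a, a, e
typing: well-typed — term : (Int → Int) → Bool
across the five disciplines: ordered ✗, linear ✗, affine ✗, relevant ✗, unrestricted ✓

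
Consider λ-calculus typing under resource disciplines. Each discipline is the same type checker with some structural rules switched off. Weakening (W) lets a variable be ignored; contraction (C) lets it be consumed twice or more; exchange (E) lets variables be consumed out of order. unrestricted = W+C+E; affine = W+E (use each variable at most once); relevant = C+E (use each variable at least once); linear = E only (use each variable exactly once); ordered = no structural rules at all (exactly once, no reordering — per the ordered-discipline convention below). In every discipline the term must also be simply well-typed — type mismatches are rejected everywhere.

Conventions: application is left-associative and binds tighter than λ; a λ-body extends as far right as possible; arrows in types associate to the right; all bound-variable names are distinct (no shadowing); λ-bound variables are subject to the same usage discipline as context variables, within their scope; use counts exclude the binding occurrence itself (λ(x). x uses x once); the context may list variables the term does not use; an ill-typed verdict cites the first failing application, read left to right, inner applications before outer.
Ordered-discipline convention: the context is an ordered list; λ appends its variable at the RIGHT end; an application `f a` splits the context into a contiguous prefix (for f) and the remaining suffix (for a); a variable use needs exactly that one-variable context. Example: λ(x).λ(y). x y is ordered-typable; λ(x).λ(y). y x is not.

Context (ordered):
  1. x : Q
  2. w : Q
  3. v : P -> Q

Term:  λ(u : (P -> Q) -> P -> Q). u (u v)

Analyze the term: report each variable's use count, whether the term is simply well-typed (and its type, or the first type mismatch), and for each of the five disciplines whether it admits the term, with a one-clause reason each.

use counts: x=0, w=0, v=1, u [bound]=2
uses in reading order: u, u, v
typing: the term checks, with type ((P -> Q) -> P -> Q) -> P -> Q
ordered ✗ (repeated use of u ×2; x, w never used (weakening))
linear ✗ (repeated use of u ×2; x, w never used (weakening))
affine ✗ (repeated use of u ×2)
relevant ✗ (x, w never used (weakening))
unrestricted ✓ (typability at ((P -> Q) -> P -> Q) -> P -> Q is all that's needed)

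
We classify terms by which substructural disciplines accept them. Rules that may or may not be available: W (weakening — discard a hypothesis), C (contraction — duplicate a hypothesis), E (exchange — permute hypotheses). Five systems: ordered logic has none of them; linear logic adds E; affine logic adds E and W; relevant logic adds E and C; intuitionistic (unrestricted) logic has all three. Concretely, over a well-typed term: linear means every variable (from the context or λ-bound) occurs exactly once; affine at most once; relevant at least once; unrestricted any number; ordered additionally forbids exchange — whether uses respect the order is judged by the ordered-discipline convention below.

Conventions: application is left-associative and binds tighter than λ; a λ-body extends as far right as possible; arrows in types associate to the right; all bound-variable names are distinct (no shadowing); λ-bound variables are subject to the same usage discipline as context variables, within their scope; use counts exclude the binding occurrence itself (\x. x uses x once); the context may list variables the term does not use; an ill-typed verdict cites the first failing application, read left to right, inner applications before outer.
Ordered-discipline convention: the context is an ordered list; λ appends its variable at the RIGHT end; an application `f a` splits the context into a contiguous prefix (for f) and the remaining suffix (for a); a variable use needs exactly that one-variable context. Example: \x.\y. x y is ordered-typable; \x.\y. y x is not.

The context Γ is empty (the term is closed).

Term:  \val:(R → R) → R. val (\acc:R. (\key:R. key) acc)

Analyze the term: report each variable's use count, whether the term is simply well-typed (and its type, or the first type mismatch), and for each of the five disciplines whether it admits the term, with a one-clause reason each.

counts: val (bound): 1×; acc (bound): 1×; key (bound): 1×
uses in reading order: val, key, acc
typing: the term checks, with type ((R → R) → R) → R
ordered: ✓, single-use (val, acc, key), ordered derivation ok
linear: ✓, val, acc, key: one use apiece
affine: ✓, none of val, acc, key used more than once
relevant: ✓, none of val, acc, key goes unused
unrestricted: ✓, type-checks (((R → R) → R) → R) and nothing is barred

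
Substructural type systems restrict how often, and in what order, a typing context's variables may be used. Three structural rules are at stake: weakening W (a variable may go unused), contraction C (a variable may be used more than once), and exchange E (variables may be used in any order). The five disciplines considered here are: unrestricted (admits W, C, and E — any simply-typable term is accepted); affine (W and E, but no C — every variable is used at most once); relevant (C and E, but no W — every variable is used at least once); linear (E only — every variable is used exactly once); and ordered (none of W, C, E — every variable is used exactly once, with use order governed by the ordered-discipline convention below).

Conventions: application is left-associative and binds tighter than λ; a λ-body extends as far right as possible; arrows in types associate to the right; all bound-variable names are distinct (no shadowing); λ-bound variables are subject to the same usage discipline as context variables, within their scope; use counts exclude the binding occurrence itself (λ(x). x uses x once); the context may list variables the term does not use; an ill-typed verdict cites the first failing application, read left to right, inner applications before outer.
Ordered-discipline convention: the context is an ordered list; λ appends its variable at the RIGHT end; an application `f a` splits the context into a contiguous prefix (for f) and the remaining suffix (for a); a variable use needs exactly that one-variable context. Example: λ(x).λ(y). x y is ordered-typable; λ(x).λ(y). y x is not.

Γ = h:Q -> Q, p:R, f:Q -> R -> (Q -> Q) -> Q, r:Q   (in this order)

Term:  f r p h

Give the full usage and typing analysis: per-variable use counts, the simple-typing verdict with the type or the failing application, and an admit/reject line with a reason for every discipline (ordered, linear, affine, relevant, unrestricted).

counts: h: 1×; p: 1×; f: 1×; r: 1×
use order (left to right): f, r, p, h
typing: well-typed at Q
ordered ✗ (no contiguous prefix/suffix split fits f, r, p, h)
linear ✓ (each of h, p, f, r used exactly once)
affine ✓ (none of h, p, f, r used more than once)
relevant ✓ (at least one use each (h, p, f, r))
unrestricted ✓ (type-checks (Q) and nothing is barred)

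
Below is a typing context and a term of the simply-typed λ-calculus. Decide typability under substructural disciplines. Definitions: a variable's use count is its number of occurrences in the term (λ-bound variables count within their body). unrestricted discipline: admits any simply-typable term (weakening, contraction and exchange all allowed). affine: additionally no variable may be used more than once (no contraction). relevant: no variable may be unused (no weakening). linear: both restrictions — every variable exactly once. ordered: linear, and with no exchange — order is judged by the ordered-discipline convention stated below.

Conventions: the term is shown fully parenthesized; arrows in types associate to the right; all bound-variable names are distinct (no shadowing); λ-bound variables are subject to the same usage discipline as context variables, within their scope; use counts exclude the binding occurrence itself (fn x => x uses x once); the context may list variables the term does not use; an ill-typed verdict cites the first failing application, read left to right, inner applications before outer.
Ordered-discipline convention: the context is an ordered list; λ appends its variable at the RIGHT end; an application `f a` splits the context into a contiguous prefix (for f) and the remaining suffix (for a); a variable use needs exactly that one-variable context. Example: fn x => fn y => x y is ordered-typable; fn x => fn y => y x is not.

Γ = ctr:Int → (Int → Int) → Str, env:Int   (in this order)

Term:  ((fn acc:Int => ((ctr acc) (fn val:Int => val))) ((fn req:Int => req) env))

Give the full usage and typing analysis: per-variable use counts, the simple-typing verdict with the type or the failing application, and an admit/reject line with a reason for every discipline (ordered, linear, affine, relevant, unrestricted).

counts: ctr ×1, env ×1, acc (λ-bound) ×1, val (λ-bound) ×1, req (λ-bound) ×1
order of uses: ctr, acc, val, req, env
typing: the term checks, with type Str
ordered: ✓, single-use (ctr, env, acc, val, req), ordered derivation ok
linear: ✓, exactly-once usage across ctr, env, acc, val, req
affine: ✓, ctr, env, acc, val, req: no repeats, contraction unneeded
relevant: ✓, none of ctr, env, acc, val, req goes unused
unrestricted: ✓, well-typed at Str; no restrictions here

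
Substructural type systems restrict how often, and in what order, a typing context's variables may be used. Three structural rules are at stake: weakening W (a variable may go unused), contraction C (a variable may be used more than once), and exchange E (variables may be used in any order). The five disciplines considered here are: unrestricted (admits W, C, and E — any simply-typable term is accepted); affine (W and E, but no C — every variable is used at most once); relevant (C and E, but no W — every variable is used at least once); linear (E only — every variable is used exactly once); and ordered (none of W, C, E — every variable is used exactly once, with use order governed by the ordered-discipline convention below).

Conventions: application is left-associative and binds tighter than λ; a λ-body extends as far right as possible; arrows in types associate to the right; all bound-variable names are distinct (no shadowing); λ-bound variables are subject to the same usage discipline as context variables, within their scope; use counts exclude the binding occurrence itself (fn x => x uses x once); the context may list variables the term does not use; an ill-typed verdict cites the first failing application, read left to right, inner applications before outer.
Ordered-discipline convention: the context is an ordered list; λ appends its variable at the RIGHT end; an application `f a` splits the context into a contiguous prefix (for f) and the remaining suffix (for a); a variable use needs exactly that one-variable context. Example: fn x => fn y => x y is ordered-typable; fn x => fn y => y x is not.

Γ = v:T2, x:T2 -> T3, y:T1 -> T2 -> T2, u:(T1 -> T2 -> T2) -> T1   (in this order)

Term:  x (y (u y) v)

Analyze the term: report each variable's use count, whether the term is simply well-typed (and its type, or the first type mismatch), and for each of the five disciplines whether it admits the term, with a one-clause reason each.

variable uses: v: 1, x: 1, y: 2, u: 1
use order (left to right): x, y, u, y, v
typing: well-typed at T3
ordered ✗ (needs contraction — y ×2)
linear ✗ (needs contraction — y ×2)
affine ✗ (needs contraction — y ×2)
relevant ✓ (v, x, y, u: all used, weakening unneeded)
unrestricted ✓ (type-checks (T3) and nothing is barred)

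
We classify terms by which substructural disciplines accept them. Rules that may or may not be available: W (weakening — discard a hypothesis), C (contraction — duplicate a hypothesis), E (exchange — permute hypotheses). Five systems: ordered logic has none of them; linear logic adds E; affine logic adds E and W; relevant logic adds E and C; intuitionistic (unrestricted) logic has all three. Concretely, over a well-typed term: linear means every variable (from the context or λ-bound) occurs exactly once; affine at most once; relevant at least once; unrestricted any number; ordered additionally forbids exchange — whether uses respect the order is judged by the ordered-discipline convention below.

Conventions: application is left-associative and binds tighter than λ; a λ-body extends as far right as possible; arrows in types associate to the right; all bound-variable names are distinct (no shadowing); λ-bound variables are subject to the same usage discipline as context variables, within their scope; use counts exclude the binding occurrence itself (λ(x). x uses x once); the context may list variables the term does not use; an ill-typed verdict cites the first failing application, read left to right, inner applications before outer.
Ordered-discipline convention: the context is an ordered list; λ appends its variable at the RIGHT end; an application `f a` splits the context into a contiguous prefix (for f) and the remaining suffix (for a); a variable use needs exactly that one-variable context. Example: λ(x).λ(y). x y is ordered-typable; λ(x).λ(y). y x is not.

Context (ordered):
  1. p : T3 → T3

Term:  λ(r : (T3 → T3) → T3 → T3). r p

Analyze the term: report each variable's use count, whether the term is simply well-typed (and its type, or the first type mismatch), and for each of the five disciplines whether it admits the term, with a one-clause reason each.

use counts: p: 1; r [bound]: 1
order of uses: r, p
typing: well-typed at ((T3 → T3) → T3 → T3) → T3 → T3
ordered: ✗ — no contiguous prefix/suffix split fits r, p
linear: ✓ — p, r: one use apiece
affine: ✓ — at most one use each (p, r)
relevant: ✓ — at least one use each (p, r)
unrestricted: ✓ — simply typable at ((T3 → T3) → T3 → T3) → T3 → T3; W, C, E all held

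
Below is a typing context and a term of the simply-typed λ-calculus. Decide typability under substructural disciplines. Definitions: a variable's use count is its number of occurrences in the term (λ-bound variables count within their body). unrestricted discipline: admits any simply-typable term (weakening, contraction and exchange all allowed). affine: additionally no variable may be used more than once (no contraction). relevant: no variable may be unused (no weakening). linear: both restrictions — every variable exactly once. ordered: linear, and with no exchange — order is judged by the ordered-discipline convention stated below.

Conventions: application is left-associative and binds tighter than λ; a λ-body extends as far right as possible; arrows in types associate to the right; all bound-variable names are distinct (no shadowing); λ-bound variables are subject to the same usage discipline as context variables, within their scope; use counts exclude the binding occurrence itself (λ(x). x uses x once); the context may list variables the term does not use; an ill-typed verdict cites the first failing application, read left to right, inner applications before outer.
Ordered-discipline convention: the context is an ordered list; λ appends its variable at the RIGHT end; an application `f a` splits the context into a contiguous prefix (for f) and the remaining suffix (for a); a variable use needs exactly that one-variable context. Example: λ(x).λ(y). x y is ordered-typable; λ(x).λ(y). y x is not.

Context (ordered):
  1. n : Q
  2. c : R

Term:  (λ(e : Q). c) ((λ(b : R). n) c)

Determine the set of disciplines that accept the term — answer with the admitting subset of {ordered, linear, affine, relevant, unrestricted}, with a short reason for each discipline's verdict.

admitting disciplines: unrestricted
use counts: n: 1, c: 2, e (bound): 0, b (bound): 0
left-to-right use order: c, n, c
typing: well-typed at R
ordered: ✗, needs contraction — c ×2; e, b never used (weakening)
linear: ✗, needs contraction — c ×2; e, b never used (weakening)
affine: ✗, needs contraction — c ×2
relevant: ✗, e, b never used (weakening)
unrestricted: ✓, simply typable at R; W, C, E all held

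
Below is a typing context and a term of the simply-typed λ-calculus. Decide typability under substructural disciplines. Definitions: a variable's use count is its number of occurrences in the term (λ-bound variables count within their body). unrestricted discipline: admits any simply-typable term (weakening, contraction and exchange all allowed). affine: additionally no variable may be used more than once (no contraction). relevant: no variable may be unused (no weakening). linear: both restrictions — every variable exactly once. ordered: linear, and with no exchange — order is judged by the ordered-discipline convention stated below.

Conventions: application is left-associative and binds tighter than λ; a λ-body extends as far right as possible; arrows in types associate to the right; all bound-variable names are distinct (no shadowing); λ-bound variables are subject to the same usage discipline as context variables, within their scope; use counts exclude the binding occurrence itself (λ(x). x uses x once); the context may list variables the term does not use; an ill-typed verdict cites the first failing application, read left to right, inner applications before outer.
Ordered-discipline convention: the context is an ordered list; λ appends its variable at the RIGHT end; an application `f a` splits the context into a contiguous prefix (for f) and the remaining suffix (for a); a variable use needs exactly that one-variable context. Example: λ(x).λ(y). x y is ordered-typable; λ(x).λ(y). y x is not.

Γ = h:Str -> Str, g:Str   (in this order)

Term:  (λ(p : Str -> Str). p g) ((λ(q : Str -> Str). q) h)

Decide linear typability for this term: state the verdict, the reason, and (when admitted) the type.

yes — single use per variable (h, g, p, q); term : Str
use counts: h=1, g=1, p (bound)=1, q (bound)=1
order of uses: p, g, q, h
typing: well-typed — term : Str
per-discipline verdicts: ordered ✗ | linear ✓ | affine ✓ | relevant ✓ | unrestricted ✓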